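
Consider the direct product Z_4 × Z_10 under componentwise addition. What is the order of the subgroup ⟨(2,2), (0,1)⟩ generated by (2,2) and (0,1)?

20

|⟨(2,2)⟩| = 10 and |⟨(0,1)⟩| = 10, so |H| is a multiple of lcm(10, 10) = 10 and divides |G| = 40.
Closing under the operation: H = {(0,0), (0,1), (0,2), (0,3), (0,4), (0,5), (0,6), (0,7), (0,8), (0,9), (2,0), (2,1), (2,2), (2,3), (2,4), (2,5), (2,6), (2,7), (2,8), (2,9)}, so |H| = 20.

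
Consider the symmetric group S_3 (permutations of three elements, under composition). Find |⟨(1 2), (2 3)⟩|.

|⟨(1 2)⟩| = 2 and |⟨(2 3)⟩| = 2, so |H| is a multiple of lcm(2, 2) = 2 and divides |G| = 6.
Closing {(1 2), (2 3)} under the group operation gives all of G, so |H| = 6.

6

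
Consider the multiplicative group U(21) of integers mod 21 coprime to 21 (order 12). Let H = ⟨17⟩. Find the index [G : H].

2

|⟨17⟩| = 6 and |G| = 12.
By Lagrange, [G : H] = |G|/|H| = 12/6 = 2.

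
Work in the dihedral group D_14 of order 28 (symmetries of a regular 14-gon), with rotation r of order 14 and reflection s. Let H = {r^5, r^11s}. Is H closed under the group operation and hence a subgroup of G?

The identity e ∉ H, so H is not a subgroup.

No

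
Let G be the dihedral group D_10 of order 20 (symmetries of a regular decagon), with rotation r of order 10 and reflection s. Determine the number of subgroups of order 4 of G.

|G| = 20 and 4 | 20, so subgroups of order 4 are possible by Lagrange.
The subgroups of order 4 are: {e, r^5, r^2s, r^7s}; {e, r^5, r^3s, r^8s}; {e, r^5, r^4s, r^9s}; {e, r^5, s, r^5s}; … (5 in all).
So G has 5 subgroups of order 4.

5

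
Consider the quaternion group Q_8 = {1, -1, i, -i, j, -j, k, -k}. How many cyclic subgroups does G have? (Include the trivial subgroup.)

5

Each element a generates a cyclic subgroup ⟨a⟩; distinct elements may generate the same one (a cyclic group of order d has φ(d) generators).
Cyclic subgroups by order — order 1: 1; order 2: 1; order 4: 3.
Total: 5.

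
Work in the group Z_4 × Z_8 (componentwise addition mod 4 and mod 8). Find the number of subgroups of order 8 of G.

7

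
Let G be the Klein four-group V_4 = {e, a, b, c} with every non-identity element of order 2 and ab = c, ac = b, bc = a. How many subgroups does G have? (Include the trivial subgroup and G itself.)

|G| = 4, so by Lagrange every subgroup order divides 4. Divisors: 1, 2, 4.
Subgroups by order — order 1: 1; order 2: 3; order 4: 1.
Total: 1 + 3 + 1 = 5.

5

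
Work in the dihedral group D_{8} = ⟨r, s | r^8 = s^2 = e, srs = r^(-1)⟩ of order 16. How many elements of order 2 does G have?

Enumerating element orders in G gives 9 elements of order 2.

9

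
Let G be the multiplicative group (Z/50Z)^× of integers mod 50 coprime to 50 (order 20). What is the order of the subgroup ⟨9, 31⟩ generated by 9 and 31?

10

|⟨9⟩| = 10 and |⟨31⟩| = 5, so |H| is a multiple of lcm(10, 5) = 10 and divides |G| = 20.
Closing under the operation: H = {1, 9, 11, 19, 21, 29, 31, 39, 41, 49}, so |H| = 10.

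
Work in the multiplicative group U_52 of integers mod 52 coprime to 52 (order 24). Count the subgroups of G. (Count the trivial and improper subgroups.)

16

|G| = 24, so by Lagrange every subgroup order divides 24. Divisors: 1, 2, 3, 4, 6, 8, 12, 24.
Subgroups by order — order 1: 1; order 2: 3; order 3: 1; order 4: 3; order 6: 3; order 8: 1; order 12: 3; order 24: 1.
Total: 1 + 3 + 1 + 3 + 3 + 1 + 3 + 1 = 16.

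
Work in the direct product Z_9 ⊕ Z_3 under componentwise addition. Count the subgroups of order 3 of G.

4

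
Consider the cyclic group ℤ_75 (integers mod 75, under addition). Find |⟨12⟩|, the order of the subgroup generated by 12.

In ℤ_75, the order of an element a is n/gcd(a, n).
gcd(12, 75) = 3, so |⟨12⟩| = 75/3 = 25.

25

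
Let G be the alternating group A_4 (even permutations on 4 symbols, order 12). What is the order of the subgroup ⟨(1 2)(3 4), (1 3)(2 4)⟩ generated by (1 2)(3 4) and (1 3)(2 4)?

4

|⟨(1 2)(3 4)⟩| = 2 and |⟨(1 3)(2 4)⟩| = 2, so |H| is a multiple of lcm(2, 2) = 2 and divides |G| = 12.
Closing under the operation: H = {e, (1 2)(3 4), (1 3)(2 4), (1 4)(2 3)}, so |H| = 4.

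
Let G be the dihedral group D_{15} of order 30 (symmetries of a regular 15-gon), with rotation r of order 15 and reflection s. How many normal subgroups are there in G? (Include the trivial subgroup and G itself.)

G has 28 subgroups. Checking conjugation-invariance by order — order 1: 1/1 normal; order 2: 0/15 normal; order 3: 1/1 normal; order 5: 1/1 normal; order 6: 0/5 normal; order 10: 0/3 normal; order 15: 1/1 normal; order 30: 1/1 normal.
Total normal subgroups: 5.

5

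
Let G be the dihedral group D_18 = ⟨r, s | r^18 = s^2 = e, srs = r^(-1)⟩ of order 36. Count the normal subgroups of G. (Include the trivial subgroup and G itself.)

9

G has 45 subgroups. Checking conjugation-invariance by order — order 1: 1/1 normal; order 2: 1/19 normal; order 3: 1/1 normal; order 4: 0/9 normal; order 6: 1/7 normal; order 9: 1/1 normal; order 12: 0/3 normal; order 18: 3/3 normal; order 36: 1/1 normal.
Total normal subgroups: 9.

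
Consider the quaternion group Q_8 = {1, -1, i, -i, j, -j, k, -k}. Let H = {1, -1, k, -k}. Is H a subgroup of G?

Yes

|H| = 4 divides |G| = 8, consistent with Lagrange.
H contains the identity, every element's inverse is in H, and H is closed under ·: it is a subgroup.
In fact H = ⟨-k⟩.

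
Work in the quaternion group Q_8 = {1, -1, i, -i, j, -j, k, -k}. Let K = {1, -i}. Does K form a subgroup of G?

No

-i ∈ K but its inverse i ∉ K, so K is not a subgroup.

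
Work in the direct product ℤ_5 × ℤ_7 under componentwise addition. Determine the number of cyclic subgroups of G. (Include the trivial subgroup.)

4

Group the elements of G by the cyclic subgroup they generate; each cyclic subgroup of order d accounts for φ(d) elements.
Cyclic subgroups by order — order 1: 1; order 5: 1; order 7: 1; order 35: 1.
Total: 4.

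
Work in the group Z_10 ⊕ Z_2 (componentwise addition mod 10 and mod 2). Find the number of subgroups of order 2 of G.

|G| = 20 and 2 | 20, so subgroups of order 2 are possible by Lagrange.
The subgroups of order 2 are: {(0,0), (0,1)}; {(0,0), (5,0)}; {(0,0), (5,1)}.
So G has 3 subgroups of order 2.

3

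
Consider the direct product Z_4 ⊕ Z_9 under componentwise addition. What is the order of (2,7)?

18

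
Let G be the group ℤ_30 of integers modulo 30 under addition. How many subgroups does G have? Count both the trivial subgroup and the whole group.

8

A cyclic group of order 30 has exactly one subgroup for each divisor of 30.
Divisors of 30: 1, 2, 3, 5, 6, 10, 15, 30.
So ℤ_30 has 8 subgroups.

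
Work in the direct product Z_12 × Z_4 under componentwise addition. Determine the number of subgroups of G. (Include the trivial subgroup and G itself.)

30

|G| = 48, so by Lagrange every subgroup order divides 48. Divisors: 1, 2, 3, 4, 6, 8, 12, 16, 24, 48.
Subgroups by order — order 1: 1; order 2: 3; order 3: 1; order 4: 7; order 6: 3; order 8: 3; order 12: 7; order 16: 1; order 24: 3; order 48: 1.
Total: 1 + 3 + 1 + 7 + 3 + 3 + 7 + 1 + 3 + 1 = 30.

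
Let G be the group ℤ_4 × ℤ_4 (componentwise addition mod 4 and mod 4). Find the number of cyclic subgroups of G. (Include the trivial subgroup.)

10

Group the elements of G by the cyclic subgroup they generate; each cyclic subgroup of order d accounts for φ(d) elements.
Cyclic subgroups by order — order 1: 1; order 2: 3; order 4: 6.
Total: 10.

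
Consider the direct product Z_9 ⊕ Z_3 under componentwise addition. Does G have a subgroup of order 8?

No

8 does not divide |G| = 27, so by Lagrange no subgroup of order 8 exists.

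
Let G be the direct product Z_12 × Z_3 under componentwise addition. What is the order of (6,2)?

6

The order of (6,2) in Z_12 × Z_3 is lcm(ord(6) in Z_12, ord(2) in Z_3).
ord(6) = 2 and ord(2) = 3, so |⟨(6,2)⟩| = lcm(2, 3) = 6.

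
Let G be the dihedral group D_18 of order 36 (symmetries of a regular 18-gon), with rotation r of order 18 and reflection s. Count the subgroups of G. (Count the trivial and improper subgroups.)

|G| = 36, so by Lagrange every subgroup order divides 36. Divisors: 1, 2, 3, 4, 6, 9, 12, 18, 36.
Subgroups by order — order 1: 1; order 2: 19; order 3: 1; order 4: 9; order 6: 7; order 9: 1; order 12: 3; order 18: 3; order 36: 1.
Total: 1 + 19 + 1 + 9 + 7 + 1 + 3 + 3 + 1 = 45.

45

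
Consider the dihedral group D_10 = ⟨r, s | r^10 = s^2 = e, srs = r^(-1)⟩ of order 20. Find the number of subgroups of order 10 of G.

3

|G| = 20 and 10 | 20, so subgroups of order 10 are possible by Lagrange.
The subgroups of order 10 are: {e, r, r^2, r^3, r^4, r^5, r^6, r^7, r^8, r^9}; {e, r^2, r^4, r^6, r^8, s, r^2s, r^4s, r^6s, r^8s}; {e, r^2, r^4, r^6, r^8, rs, r^3s, r^5s, r^7s, r^9s}.
So G has 3 subgroups of order 10.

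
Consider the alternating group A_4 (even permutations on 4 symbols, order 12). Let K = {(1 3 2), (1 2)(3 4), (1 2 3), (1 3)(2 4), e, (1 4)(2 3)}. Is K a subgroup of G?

No

Closure fails: (1 3 2) ∘ (1 2)(3 4) = (2 3 4) ∉ K. So K is not a subgroup.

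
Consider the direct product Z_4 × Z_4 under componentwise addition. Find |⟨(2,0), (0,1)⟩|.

|⟨(2,0)⟩| = 2 and |⟨(0,1)⟩| = 4, so |H| is a multiple of lcm(2, 4) = 4 and divides |G| = 16.
Closing under the operation: H = {(0,0), (0,1), (0,2), (0,3), (2,0), (2,1), (2,2), (2,3)}, so |H| = 8.

8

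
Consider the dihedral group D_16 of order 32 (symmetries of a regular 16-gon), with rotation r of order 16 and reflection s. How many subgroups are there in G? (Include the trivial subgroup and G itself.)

|G| = 32, so by Lagrange every subgroup order divides 32. Divisors: 1, 2, 4, 8, 16, 32.
Subgroups by order — order 1: 1; order 2: 17; order 4: 9; order 8: 5; order 16: 3; order 32: 1.
Total: 1 + 17 + 9 + 5 + 3 + 1 = 36.

36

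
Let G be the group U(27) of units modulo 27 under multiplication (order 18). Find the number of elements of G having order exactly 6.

The elements of order 6 are: 8, 17.
That's 2.

2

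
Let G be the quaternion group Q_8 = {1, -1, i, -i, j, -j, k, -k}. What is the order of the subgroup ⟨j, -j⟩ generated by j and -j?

4

|⟨j⟩| = 4 and |⟨-j⟩| = 4, so |H| is a multiple of lcm(4, 4) = 4 and divides |G| = 8.
Closing under the operation: H = {1, -1, j, -j}, so |H| = 4.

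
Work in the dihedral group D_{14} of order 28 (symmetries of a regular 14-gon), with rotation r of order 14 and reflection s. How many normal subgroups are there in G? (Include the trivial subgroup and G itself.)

G has 28 subgroups. Checking conjugation-invariance by order — order 1: 1/1 normal; order 2: 1/15 normal; order 4: 0/7 normal; order 7: 1/1 normal; order 14: 3/3 normal; order 28: 1/1 normal.
Total normal subgroups: 7.

7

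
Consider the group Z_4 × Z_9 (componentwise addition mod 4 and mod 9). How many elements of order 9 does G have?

6

An element (a,b) has order lcm(ord(a), ord(b)); count pairs with lcm equal to 9.
Enumerating gives 6 such elements.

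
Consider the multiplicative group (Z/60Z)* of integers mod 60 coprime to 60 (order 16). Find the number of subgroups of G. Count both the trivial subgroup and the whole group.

27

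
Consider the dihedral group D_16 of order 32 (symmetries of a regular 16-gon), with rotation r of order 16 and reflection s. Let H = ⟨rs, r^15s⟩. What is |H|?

16

|⟨rs⟩| = 2 and |⟨r^15s⟩| = 2, so |H| is a multiple of lcm(2, 2) = 2 and divides |G| = 32.
Closing under the operation: H = {e, r^2, r^4, r^6, r^8, r^10, r^12, r^14, rs, r^3s, r^5s, r^7s, r^9s, r^11s, r^13s, r^15s}, so |H| = 16.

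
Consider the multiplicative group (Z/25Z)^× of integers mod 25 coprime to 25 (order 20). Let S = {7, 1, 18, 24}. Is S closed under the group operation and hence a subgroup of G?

|S| = 4 divides |G| = 20, consistent with Lagrange.
S contains the identity, every element's inverse is in S, and S is closed under ·: it is a subgroup.
In fact S = ⟨18⟩.

Yes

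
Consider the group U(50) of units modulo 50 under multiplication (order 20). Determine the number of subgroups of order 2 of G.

|G| = 20 and 2 | 20, so subgroups of order 2 are possible by Lagrange.
The subgroups of order 2 are: {1, 49}.
So G has 1 subgroup of order 2.

1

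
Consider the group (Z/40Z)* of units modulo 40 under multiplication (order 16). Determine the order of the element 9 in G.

2

Compute successive powers of 9 mod 40: 9, 1; 9^2 ≡ 1 (mod 40).
So |⟨9⟩| = 2.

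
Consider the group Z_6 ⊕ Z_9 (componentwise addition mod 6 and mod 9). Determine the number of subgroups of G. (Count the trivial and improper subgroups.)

20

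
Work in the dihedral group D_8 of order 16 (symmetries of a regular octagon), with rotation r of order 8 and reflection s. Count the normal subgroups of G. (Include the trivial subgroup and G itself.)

7

G has 19 subgroups. Checking conjugation-invariance by order — order 1: 1/1 normal; order 2: 1/9 normal; order 4: 1/5 normal; order 8: 3/3 normal; order 16: 1/1 normal.
Total normal subgroups: 7.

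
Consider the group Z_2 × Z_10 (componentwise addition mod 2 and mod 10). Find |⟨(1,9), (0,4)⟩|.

10

|⟨(1,9)⟩| = 10 and |⟨(0,4)⟩| = 5, so |H| is a multiple of lcm(10, 5) = 10 and divides |G| = 20.
Closing under the operation: H = {(0,0), (0,2), (0,4), (0,6), (0,8), (1,1), (1,3), (1,5), (1,7), (1,9)}, so |H| = 10.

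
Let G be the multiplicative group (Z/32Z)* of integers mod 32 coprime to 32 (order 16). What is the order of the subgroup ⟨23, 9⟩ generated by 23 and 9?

8

|⟨23⟩| = 4 and |⟨9⟩| = 4, so |H| is a multiple of lcm(4, 4) = 4 and divides |G| = 16.
Closing under the operation: H = {1, 7, 9, 15, 17, 23, 25, 31}, so |H| = 8.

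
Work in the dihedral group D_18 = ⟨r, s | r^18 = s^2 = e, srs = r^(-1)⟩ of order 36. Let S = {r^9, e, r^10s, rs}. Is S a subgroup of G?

Yes

|S| = 4 divides |G| = 36, consistent with Lagrange.
S contains the identity, every element's inverse is in S, and S is closed under ·: it is a subgroup.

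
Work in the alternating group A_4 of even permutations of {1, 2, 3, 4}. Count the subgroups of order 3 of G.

4

|G| = 12 and 3 | 12, so subgroups of order 3 are possible by Lagrange.
The subgroups of order 3 are: {e, (1 2 3), (1 3 2)}; {e, (1 2 4), (1 4 2)}; {e, (1 3 4), (1 4 3)}; {e, (2 3 4), (2 4 3)}.
So G has 4 subgroups of order 3.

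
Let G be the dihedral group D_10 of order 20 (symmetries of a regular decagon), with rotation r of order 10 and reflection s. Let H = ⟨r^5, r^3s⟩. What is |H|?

|⟨r^5⟩| = 2 and |⟨r^3s⟩| = 2, so |H| is a multiple of lcm(2, 2) = 2 and divides |G| = 20.
Closing under the operation: H = {e, r^5, r^3s, r^8s}, so |H| = 4.

4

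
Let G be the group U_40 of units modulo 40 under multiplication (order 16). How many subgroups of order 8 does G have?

7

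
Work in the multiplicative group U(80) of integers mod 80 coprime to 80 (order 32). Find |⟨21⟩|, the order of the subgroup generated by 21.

Compute successive powers of 21 mod 80: 21, 41, 61, 1; 21^4 ≡ 1 (mod 80).
So |⟨21⟩| = 4.

4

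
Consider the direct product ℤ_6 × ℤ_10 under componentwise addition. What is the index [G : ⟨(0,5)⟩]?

30

|⟨(0,5)⟩| = 2 and |G| = 60.
By Lagrange, [G : H] = |G|/|H| = 60/2 = 30.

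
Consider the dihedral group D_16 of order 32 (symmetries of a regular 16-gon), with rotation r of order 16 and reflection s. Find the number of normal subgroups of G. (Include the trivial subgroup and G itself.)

8

G has 36 subgroups. Checking conjugation-invariance by order — order 1: 1/1 normal; order 2: 1/17 normal; order 4: 1/9 normal; order 8: 1/5 normal; order 16: 3/3 normal; order 32: 1/1 normal.
Total normal subgroups: 8.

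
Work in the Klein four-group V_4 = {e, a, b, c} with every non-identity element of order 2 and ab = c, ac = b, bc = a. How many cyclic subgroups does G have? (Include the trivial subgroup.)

A cyclic subgroup of order d is generated by each of its φ(d) elements of order d, so the cyclic subgroups of order d number (#elements of order d)/φ(d).
Cyclic subgroups by order — order 1: 1; order 2: 3.
Total: 4.

4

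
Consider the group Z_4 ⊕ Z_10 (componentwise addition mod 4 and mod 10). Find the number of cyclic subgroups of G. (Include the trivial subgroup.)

12

Group the elements of G by the cyclic subgroup they generate; each cyclic subgroup of order d accounts for φ(d) elements.
Cyclic subgroups by order — order 1: 1; order 2: 3; order 4: 2; order 5: 1; order 10: 3; order 20: 2.
Total: 12.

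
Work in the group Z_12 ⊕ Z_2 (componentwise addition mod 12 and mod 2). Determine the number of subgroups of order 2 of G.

|G| = 24 and 2 | 24, so subgroups of order 2 are possible by Lagrange.
The subgroups of order 2 are: {(0,0), (0,1)}; {(0,0), (6,0)}; {(0,0), (6,1)}.
So G has 3 subgroups of order 2.

3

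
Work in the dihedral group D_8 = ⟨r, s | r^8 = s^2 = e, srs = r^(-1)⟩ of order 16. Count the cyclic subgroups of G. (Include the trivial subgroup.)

12

A cyclic subgroup of order d is generated by each of its φ(d) elements of order d, so the cyclic subgroups of order d number (#elements of order d)/φ(d).
Cyclic subgroups by order — order 1: 1; order 2: 9; order 4: 1; order 8: 1.
Total: 12.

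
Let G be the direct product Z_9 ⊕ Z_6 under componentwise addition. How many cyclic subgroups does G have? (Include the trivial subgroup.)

Each element a generates a cyclic subgroup ⟨a⟩; distinct elements may generate the same one (a cyclic group of order d has φ(d) generators).
Cyclic subgroups by order — order 1: 1; order 2: 1; order 3: 4; order 6: 4; order 9: 3; order 18: 3.
Total: 16.

16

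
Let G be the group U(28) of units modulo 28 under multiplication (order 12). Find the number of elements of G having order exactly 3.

The elements of order 3 are: 9, 25.
That's 2.

2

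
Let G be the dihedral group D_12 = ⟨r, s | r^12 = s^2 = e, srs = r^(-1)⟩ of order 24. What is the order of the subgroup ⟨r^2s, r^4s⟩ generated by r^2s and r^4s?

12

|⟨r^2s⟩| = 2 and |⟨r^4s⟩| = 2, so |H| is a multiple of lcm(2, 2) = 2 and divides |G| = 24.
Closing under the operation: H = {e, r^2, r^4, r^6, r^8, r^10, s, r^2s, r^4s, r^6s, r^8s, r^10s}, so |H| = 12.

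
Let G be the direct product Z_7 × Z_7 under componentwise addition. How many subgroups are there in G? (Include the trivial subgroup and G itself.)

|G| = 49, so by Lagrange every subgroup order divides 49. Divisors: 1, 7, 49.
Subgroups by order — order 1: 1; order 7: 8; order 49: 1.
Total: 1 + 8 + 1 = 10.

10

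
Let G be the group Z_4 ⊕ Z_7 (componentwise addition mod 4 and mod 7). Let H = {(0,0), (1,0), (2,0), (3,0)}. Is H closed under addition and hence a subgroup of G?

Yes

|H| = 4 divides |G| = 28, consistent with Lagrange.
H contains the identity, every element's inverse is in H, and H is closed under +: it is a subgroup.
In fact H = ⟨(1,0)⟩.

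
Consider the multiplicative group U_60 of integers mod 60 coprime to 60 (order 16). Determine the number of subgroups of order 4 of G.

11

|G| = 16 and 4 | 16, so subgroups of order 4 are possible by Lagrange.
The subgroups of order 4 are: {1, 11, 19, 29}; {1, 11, 31, 41}; {1, 11, 49, 59}; {1, 13, 37, 49}; … (11 in all).
So G has 11 subgroups of order 4.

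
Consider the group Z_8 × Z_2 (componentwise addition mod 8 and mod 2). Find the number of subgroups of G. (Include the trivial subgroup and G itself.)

11

|G| = 16, so by Lagrange every subgroup order divides 16. Divisors: 1, 2, 4, 8, 16.
Subgroups by order — order 1: 1; order 2: 3; order 4: 3; order 8: 3; order 16: 1.
Total: 1 + 3 + 3 + 3 + 1 = 11.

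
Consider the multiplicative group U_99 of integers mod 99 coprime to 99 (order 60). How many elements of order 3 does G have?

2

The elements of order 3 are: 34, 67.
That's 2.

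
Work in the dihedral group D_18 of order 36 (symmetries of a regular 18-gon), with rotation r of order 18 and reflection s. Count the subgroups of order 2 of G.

19

|G| = 36 and 2 | 36, so subgroups of order 2 are possible by Lagrange.
The subgroups of order 2 are: {e, r^10s}; {e, r^11s}; {e, r^12s}; {e, r^13s}; … (19 in all).
So G has 19 subgroups of order 2.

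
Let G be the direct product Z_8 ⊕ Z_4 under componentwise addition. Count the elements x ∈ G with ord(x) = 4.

12

An element (a,b) has order lcm(ord(a), ord(b)); count pairs with lcm equal to 4.
Enumerating gives 12 such elements.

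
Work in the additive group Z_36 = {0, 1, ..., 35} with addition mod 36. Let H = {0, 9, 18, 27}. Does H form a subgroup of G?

Yes

|H| = 4 divides |G| = 36, consistent with Lagrange.
H contains the identity, every element's inverse is in H, and H is closed under +: it is a subgroup.
In fact H = ⟨9⟩.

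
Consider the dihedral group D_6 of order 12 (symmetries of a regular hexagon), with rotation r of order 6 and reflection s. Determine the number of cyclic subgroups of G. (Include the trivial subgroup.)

A cyclic subgroup of order d is generated by each of its φ(d) elements of order d, so the cyclic subgroups of order d number (#elements of order d)/φ(d).
Cyclic subgroups by order — order 1: 1; order 2: 7; order 3: 1; order 6: 1.
Total: 10.

10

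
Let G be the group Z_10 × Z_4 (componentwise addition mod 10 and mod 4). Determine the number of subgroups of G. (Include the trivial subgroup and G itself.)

16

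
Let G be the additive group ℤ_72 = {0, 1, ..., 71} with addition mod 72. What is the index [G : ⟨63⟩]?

|⟨63⟩| = 8 and |G| = 72.
By Lagrange, [G : H] = |G|/|H| = 72/8 = 9.

9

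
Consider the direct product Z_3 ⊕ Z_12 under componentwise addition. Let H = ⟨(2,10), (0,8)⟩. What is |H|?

|⟨(2,10)⟩| = 6 and |⟨(0,8)⟩| = 3, so |H| is a multiple of lcm(6, 3) = 6 and divides |G| = 36.
Closing under the operation: H = {(0,0), (0,2), (0,4), (0,6), (0,8), (0,10), (1,0), (1,2), (1,4), (1,6), (1,8), (1,10), (2,0), (2,2), (2,4), (2,6), (2,8), (2,10)}, so |H| = 18.

18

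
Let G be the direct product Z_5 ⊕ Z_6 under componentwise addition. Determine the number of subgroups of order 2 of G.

1

|G| = 30 and 2 | 30, so subgroups of order 2 are possible by Lagrange.
The subgroups of order 2 are: {(0,0), (0,3)}.
So G has 1 subgroup of order 2.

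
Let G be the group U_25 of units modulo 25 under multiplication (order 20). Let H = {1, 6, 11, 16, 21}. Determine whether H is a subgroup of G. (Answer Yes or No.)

Yes

|H| = 5 divides |G| = 20, consistent with Lagrange.
H contains the identity, every element's inverse is in H, and H is closed under ·: it is a subgroup.
In fact H = ⟨16⟩.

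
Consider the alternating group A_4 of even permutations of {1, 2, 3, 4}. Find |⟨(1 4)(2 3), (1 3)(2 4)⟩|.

4

|⟨(1 4)(2 3)⟩| = 2 and |⟨(1 3)(2 4)⟩| = 2, so |H| is a multiple of lcm(2, 2) = 2 and divides |G| = 12.
Closing under the operation: H = {e, (1 2)(3 4), (1 3)(2 4), (1 4)(2 3)}, so |H| = 4.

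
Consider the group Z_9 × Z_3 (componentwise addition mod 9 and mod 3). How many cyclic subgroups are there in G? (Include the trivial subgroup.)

8

Each element a generates a cyclic subgroup ⟨a⟩; distinct elements may generate the same one (a cyclic group of order d has φ(d) generators).
Cyclic subgroups by order — order 1: 1; order 3: 4; order 9: 3.
Total: 8.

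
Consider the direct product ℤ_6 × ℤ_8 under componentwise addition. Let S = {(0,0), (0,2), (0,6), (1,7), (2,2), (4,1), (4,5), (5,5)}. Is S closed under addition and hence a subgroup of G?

No

(1,7) ∈ S but its inverse (5,1) ∉ S, so S is not a subgroup.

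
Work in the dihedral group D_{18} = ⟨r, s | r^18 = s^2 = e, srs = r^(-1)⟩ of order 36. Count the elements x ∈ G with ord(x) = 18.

The elements of order 18 are: r, r^5, r^7, r^11, r^13, r^17.
That's 6.

6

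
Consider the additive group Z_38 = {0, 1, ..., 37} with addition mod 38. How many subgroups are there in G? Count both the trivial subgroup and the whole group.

4

A cyclic group of order 38 has exactly one subgroup for each divisor of 38.
Divisors of 38: 1, 2, 19, 38.
So Z_38 has 4 subgroups.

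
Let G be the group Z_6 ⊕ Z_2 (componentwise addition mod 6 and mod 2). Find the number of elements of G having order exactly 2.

3

An element (a,b) has order lcm(ord(a), ord(b)); count pairs with lcm equal to 2.
Enumerating gives 3 such elements.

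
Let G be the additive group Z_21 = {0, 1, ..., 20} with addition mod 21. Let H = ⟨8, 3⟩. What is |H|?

21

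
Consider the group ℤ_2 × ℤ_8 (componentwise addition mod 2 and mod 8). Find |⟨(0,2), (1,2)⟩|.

8

|⟨(0,2)⟩| = 4 and |⟨(1,2)⟩| = 4, so |H| is a multiple of lcm(4, 4) = 4 and divides |G| = 16.
Closing under the operation: H = {(0,0), (0,2), (0,4), (0,6), (1,0), (1,2), (1,4), (1,6)}, so |H| = 8.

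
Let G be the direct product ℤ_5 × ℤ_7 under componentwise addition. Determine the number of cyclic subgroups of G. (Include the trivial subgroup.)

Each element a generates a cyclic subgroup ⟨a⟩; distinct elements may generate the same one (a cyclic group of order d has φ(d) generators).
Cyclic subgroups by order — order 1: 1; order 5: 1; order 7: 1; order 35: 1.
Total: 4.

4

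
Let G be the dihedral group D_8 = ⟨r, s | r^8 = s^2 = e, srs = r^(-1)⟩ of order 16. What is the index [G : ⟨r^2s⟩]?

|⟨r^2s⟩| = 2 and |G| = 16.
By Lagrange, [G : H] = |G|/|H| = 16/2 = 8.

8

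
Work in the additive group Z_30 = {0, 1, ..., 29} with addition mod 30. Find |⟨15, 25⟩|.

|⟨15⟩| = 2 and |⟨25⟩| = 6, so |H| is a multiple of lcm(2, 6) = 6 and divides |G| = 30.
Closing under the operation: H = {0, 5, 10, 15, 20, 25}, so |H| = 6.

6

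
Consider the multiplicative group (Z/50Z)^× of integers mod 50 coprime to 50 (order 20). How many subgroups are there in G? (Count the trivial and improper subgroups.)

6

|G| = 20, so by Lagrange every subgroup order divides 20. Divisors: 1, 2, 4, 5, 10, 20.
Subgroups by order — order 1: 1; order 2: 1; order 4: 1; order 5: 1; order 10: 1; order 20: 1.
Total: 1 + 1 + 1 + 1 + 1 + 1 = 6.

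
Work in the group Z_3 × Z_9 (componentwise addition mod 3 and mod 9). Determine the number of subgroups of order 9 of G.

|G| = 27 and 9 | 27, so subgroups of order 9 are possible by Lagrange.
The subgroups of order 9 are: {(0,0), (0,1), (0,2), (0,3), (0,4), (0,5), (0,6), (0,7), (0,8)}; {(0,0), (0,3), (0,6), (1,0), (1,3), (1,6), (2,0), (2,3), (2,6)}; {(0,0), (0,3), (0,6), (1,1), (1,4), (1,7), (2,2), (2,5), (2,8)}; {(0,0), (0,3), (0,6), (1,2), (1,5), (1,8), (2,1), (2,4), (2,7)}.
So G has 4 subgroups of order 9.

4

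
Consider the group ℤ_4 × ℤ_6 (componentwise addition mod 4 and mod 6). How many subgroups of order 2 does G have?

|G| = 24 and 2 | 24, so subgroups of order 2 are possible by Lagrange.
The subgroups of order 2 are: {(0,0), (0,3)}; {(0,0), (2,0)}; {(0,0), (2,3)}.
So G has 3 subgroups of order 2.

3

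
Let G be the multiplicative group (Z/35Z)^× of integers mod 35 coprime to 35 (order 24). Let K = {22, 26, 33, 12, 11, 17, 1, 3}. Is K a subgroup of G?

No

22 ∈ K but its inverse 8 ∉ K, so K is not a subgroup.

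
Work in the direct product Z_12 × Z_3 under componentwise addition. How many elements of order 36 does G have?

0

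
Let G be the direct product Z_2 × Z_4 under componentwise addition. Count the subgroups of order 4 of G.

3

|G| = 8 and 4 | 8, so subgroups of order 4 are possible by Lagrange.
The subgroups of order 4 are: {(0,0), (0,1), (0,2), (0,3)}; {(0,0), (0,2), (1,0), (1,2)}; {(0,0), (0,2), (1,1), (1,3)}.
So G has 3 subgroups of order 4.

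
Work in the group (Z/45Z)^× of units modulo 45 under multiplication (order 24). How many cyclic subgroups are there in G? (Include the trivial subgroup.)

12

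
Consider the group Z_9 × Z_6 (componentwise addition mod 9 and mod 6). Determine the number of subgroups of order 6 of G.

|G| = 54 and 6 | 54, so subgroups of order 6 are possible by Lagrange.
The subgroups of order 6 are: {(0,0), (0,1), (0,2), (0,3), (0,4), (0,5)}; {(0,0), (0,3), (3,0), (3,3), (6,0), (6,3)}; {(0,0), (0,3), (3,1), (3,4), (6,2), (6,5)}; {(0,0), (0,3), (3,2), (3,5), (6,1), (6,4)}.
So G has 4 subgroups of order 6.

4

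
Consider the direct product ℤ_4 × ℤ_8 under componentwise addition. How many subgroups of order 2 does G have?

3

|G| = 32 and 2 | 32, so subgroups of order 2 are possible by Lagrange.
The subgroups of order 2 are: {(0,0), (0,4)}; {(0,0), (2,0)}; {(0,0), (2,4)}.
So G has 3 subgroups of order 2.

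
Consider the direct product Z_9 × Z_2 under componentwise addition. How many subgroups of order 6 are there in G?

|G| = 18 and 6 | 18, so subgroups of order 6 are possible by Lagrange.
The subgroups of order 6 are: {(0,0), (0,1), (3,0), (3,1), (6,0), (6,1)}.
So G has 1 subgroup of order 6.

1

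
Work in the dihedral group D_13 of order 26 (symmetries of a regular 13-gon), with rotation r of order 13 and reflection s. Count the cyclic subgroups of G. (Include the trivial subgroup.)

15

Group the elements of G by the cyclic subgroup they generate; each cyclic subgroup of order d accounts for φ(d) elements.
Cyclic subgroups by order — order 1: 1; order 2: 13; order 13: 1.
Total: 15.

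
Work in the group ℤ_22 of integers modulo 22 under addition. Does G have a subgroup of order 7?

No

7 does not divide |G| = 22, so by Lagrange no subgroup of order 7 exists.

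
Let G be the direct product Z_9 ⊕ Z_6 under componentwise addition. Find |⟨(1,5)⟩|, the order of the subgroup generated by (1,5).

The order of (1,5) in Z_9 × Z_6 is lcm(ord(1) in Z_9, ord(5) in Z_6).
ord(1) = 9 and ord(5) = 6, so |⟨(1,5)⟩| = lcm(9, 6) = 18.

18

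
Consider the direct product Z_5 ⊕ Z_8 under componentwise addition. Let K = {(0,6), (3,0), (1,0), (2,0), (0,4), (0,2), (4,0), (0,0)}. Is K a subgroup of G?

Closure fails: (4,0) + (0,4) = (4,4) ∉ K. So K is not a subgroup.

No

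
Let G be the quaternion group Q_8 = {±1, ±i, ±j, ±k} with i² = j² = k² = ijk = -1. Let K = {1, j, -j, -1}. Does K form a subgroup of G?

Yes

|K| = 4 divides |G| = 8, consistent with Lagrange.
K contains the identity, every element's inverse is in K, and K is closed under ·: it is a subgroup.
In fact K = ⟨j⟩.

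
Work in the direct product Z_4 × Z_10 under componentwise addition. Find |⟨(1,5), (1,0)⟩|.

|⟨(1,5)⟩| = 4 and |⟨(1,0)⟩| = 4, so |H| is a multiple of lcm(4, 4) = 4 and divides |G| = 40.
Closing under the operation: H = {(0,0), (0,5), (1,0), (1,5), (2,0), (2,5), (3,0), (3,5)}, so |H| = 8.

8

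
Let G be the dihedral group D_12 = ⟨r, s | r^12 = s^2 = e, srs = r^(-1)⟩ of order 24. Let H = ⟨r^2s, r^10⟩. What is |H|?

12

|⟨r^2s⟩| = 2 and |⟨r^10⟩| = 6, so |H| is a multiple of lcm(2, 6) = 6 and divides |G| = 24.
Closing under the operation: H = {e, r^2, r^4, r^6, r^8, r^10, s, r^2s, r^4s, r^6s, r^8s, r^10s}, so |H| = 12.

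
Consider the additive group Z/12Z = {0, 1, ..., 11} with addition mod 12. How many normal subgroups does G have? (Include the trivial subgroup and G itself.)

G is abelian, so every subgroup is normal.
G has 6 subgroups in total, hence 6 normal subgroups.

6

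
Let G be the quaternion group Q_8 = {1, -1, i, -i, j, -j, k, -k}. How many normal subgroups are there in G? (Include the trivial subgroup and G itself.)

6

G has 6 subgroups. Checking conjugation-invariance by order — order 1: 1/1 normal; order 2: 1/1 normal; order 4: 3/3 normal; order 8: 1/1 normal.
Total normal subgroups: 6.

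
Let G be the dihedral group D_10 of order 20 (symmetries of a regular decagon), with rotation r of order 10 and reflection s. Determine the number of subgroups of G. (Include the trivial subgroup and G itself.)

22

|G| = 20, so by Lagrange every subgroup order divides 20. Divisors: 1, 2, 4, 5, 10, 20.
Subgroups by order — order 1: 1; order 2: 11; order 4: 5; order 5: 1; order 10: 3; order 20: 1.
Total: 1 + 11 + 5 + 1 + 3 + 1 = 22.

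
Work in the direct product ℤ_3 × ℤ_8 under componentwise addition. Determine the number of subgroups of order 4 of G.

|G| = 24 and 4 | 24, so subgroups of order 4 are possible by Lagrange.
The subgroups of order 4 are: {(0,0), (0,2), (0,4), (0,6)}.
So G has 1 subgroup of order 4.

1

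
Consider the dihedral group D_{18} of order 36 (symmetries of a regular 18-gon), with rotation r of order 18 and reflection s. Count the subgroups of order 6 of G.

|G| = 36 and 6 | 36, so subgroups of order 6 are possible by Lagrange.
The subgroups of order 6 are: {e, r^6, r^12, r^4s, r^10s, r^16s}; {e, r^6, r^12, r^5s, r^11s, r^17s}; {e, r^6, r^12, s, r^6s, r^12s}; {e, r^6, r^12, rs, r^7s, r^13s}; … (7 in all).
So G has 7 subgroups of order 6.

7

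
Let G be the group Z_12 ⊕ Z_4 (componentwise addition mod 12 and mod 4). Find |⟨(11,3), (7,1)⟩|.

24

|⟨(11,3)⟩| = 12 and |⟨(7,1)⟩| = 12, so |H| is a multiple of lcm(12, 12) = 12 and divides |G| = 48.
Closing under the operation: H = {(0,0), (0,2), (1,1), (1,3), (2,0), (2,2), (3,1), (3,3), (4,0), (4,2), (5,1), (5,3), (6,0), (6,2), (7,1), (7,3), (8,0), (8,2), (9,1), (9,3), (10,0), (10,2), (11,1), (11,3)}, so |H| = 24.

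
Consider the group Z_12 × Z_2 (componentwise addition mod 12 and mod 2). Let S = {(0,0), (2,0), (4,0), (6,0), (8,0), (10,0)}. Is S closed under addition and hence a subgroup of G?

Yes

|S| = 6 divides |G| = 24, consistent with Lagrange.
S contains the identity, every element's inverse is in S, and S is closed under +: it is a subgroup.
In fact S = ⟨(10,0)⟩.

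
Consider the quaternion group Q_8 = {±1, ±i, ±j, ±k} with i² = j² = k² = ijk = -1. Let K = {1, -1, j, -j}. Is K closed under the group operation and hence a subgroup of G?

Yes

|K| = 4 divides |G| = 8, consistent with Lagrange.
K contains the identity, every element's inverse is in K, and K is closed under ·: it is a subgroup.
In fact K = ⟨j⟩.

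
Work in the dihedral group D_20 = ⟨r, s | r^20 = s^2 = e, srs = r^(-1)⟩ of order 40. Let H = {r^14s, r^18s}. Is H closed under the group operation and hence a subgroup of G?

No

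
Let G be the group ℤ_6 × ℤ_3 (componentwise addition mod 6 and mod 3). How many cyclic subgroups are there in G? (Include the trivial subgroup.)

10

A cyclic subgroup of order d is generated by each of its φ(d) elements of order d, so the cyclic subgroups of order d number (#elements of order d)/φ(d).
Cyclic subgroups by order — order 1: 1; order 2: 1; order 3: 4; order 6: 4.
Total: 10.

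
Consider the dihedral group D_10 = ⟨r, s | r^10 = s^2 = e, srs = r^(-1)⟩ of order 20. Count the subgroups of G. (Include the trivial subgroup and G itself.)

22

|G| = 20, so by Lagrange every subgroup order divides 20. Divisors: 1, 2, 4, 5, 10, 20.
Subgroups by order — order 1: 1; order 2: 11; order 4: 5; order 5: 1; order 10: 3; order 20: 1.
Total: 1 + 11 + 5 + 1 + 3 + 1 = 22.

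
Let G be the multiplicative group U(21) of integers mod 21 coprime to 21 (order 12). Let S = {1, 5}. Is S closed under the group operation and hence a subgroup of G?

5 ∈ S but its inverse 17 ∉ S, so S is not a subgroup.

No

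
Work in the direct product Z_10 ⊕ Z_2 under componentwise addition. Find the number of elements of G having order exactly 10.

An element (a,b) has order lcm(ord(a), ord(b)); count pairs with lcm equal to 10.
Enumerating gives 12 such elements.

12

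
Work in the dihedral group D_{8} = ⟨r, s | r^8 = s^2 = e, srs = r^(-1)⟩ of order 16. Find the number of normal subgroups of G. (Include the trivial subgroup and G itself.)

G has 19 subgroups. Checking conjugation-invariance by order — order 1: 1/1 normal; order 2: 1/9 normal; order 4: 1/5 normal; order 8: 3/3 normal; order 16: 1/1 normal.
Total normal subgroups: 7.

7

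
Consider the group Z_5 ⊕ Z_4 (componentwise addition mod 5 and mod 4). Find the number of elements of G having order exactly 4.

2

An element (a,b) has order lcm(ord(a), ord(b)); count pairs with lcm equal to 4.
Enumerating gives 2 such elements.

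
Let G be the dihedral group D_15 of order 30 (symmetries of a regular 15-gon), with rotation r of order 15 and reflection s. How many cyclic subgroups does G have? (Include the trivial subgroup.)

19

Each element a generates a cyclic subgroup ⟨a⟩; distinct elements may generate the same one (a cyclic group of order d has φ(d) generators).
Cyclic subgroups by order — order 1: 1; order 2: 15; order 3: 1; order 5: 1; order 15: 1.
Total: 19.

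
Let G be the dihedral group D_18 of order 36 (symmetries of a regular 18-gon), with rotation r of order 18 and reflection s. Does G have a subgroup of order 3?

3 | 36. A subgroup of order 3 is {e, r^6, r^12}.

Yes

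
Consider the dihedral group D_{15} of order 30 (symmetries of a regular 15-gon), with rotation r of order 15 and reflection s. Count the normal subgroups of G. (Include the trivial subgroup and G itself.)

5

G has 28 subgroups. Checking conjugation-invariance by order — order 1: 1/1 normal; order 2: 0/15 normal; order 3: 1/1 normal; order 5: 1/1 normal; order 6: 0/5 normal; order 10: 0/3 normal; order 15: 1/1 normal; order 30: 1/1 normal.
Total normal subgroups: 5.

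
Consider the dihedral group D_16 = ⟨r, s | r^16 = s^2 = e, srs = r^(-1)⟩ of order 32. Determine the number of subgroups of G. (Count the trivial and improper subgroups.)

36

|G| = 32, so by Lagrange every subgroup order divides 32. Divisors: 1, 2, 4, 8, 16, 32.
Subgroups by order — order 1: 1; order 2: 17; order 4: 9; order 8: 5; order 16: 3; order 32: 1.
Total: 1 + 17 + 9 + 5 + 3 + 1 = 36.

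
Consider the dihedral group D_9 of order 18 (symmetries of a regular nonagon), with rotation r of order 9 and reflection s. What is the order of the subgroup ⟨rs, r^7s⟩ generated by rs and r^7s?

|⟨rs⟩| = 2 and |⟨r^7s⟩| = 2, so |H| is a multiple of lcm(2, 2) = 2 and divides |G| = 18.
Closing under the operation: H = {e, r^3, r^6, rs, r^4s, r^7s}, so |H| = 6.

6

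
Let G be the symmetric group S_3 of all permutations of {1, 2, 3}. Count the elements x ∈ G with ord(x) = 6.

0

No element of G has order 6 (even though 6 | 6).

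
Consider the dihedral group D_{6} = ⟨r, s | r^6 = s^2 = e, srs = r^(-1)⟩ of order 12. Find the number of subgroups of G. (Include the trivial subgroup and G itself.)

|G| = 12, so by Lagrange every subgroup order divides 12. Divisors: 1, 2, 3, 4, 6, 12.
Subgroups by order — order 1: 1; order 2: 7; order 3: 1; order 4: 3; order 6: 3; order 12: 1.
Total: 1 + 7 + 1 + 3 + 3 + 1 = 16.

16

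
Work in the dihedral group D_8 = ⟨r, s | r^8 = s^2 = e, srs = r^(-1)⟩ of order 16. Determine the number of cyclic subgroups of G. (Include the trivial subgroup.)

12

A cyclic subgroup of order d is generated by each of its φ(d) elements of order d, so the cyclic subgroups of order d number (#elements of order d)/φ(d).
Cyclic subgroups by order — order 1: 1; order 2: 9; order 4: 1; order 8: 1.
Total: 12.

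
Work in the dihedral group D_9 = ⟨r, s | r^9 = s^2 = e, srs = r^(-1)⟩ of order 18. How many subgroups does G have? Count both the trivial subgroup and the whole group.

16

|G| = 18, so by Lagrange every subgroup order divides 18. Divisors: 1, 2, 3, 6, 9, 18.
Subgroups by order — order 1: 1; order 2: 9; order 3: 1; order 6: 3; order 9: 1; order 18: 1.
Total: 1 + 9 + 1 + 3 + 1 + 1 = 16.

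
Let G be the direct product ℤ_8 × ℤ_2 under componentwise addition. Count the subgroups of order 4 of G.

|G| = 16 and 4 | 16, so subgroups of order 4 are possible by Lagrange.
The subgroups of order 4 are: {(0,0), (0,1), (4,0), (4,1)}; {(0,0), (2,0), (4,0), (6,0)}; {(0,0), (2,1), (4,0), (6,1)}.
So G has 3 subgroups of order 4.

3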